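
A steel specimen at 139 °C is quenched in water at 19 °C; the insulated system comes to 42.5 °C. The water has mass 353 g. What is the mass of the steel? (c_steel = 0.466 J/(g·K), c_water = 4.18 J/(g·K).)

Heat gained plus heat lost sum to zero:
m·0.466·(42.5 − 139) + 353·4.18·(42.5 − 19) = 0
-44.97 m = -34675
m = -34675/-44.97 ≈ 771.1 g

m ≈ 771 g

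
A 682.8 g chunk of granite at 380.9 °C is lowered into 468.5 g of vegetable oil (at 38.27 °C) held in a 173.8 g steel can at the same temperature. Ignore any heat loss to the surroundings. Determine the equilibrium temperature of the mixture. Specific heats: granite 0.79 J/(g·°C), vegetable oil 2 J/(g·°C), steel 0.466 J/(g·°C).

Energy conservation, ΣQ = 0:
682.8·0.79·(T − 380.9) + 468.5·2·(T − 38.27) + 173.8·0.466·(T − 38.27) = 0
539.41(T − 380.9) + 937(T − 38.27) + 80.99(T − 38.27) = 0
(539.41 + 937 + 80.99) T = 539.41·380.9 + 937·38.27 + 80.99·38.27
T = 244421/1557.4 ≈ 156.94 °C

T_f ≈ 156.9 °C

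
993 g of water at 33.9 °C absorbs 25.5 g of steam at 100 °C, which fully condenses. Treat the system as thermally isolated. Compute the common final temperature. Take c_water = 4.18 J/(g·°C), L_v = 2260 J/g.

Net heat exchanged in the isolated system is zero:
condense steam: −25.5×2260 = −57630
  condensate cools 100→T: 25.5×4.18×(T − 100) = 106.59(T − 100)
  water warms: 993×4.18×(T − 33.9) = 4150.7(T − 33.9)
4257.3 T = 57630 + 10659 + 140710 = 208999
T ≈ 49.09 °C (< 100 °C, so full condensation is consistent).

T_f ≈ 49.1 °C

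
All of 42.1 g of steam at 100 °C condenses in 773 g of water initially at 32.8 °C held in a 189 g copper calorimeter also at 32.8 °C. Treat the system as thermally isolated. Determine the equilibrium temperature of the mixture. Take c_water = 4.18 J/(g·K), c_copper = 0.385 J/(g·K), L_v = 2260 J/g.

Sum of m c ΔT and latent-heat terms is zero:
latent heat released on condensation: 42.1·2260 = 95146
  condensate cools 100→T: 42.1·4.18·(T − 100) = 175.98(T − 100)
  original water: 3231.1(T − 32.8)
  copper cup: 189·0.385·(T − 32.8) = 72.77(T − 32.8)
3479.9 T = 95146 + 17598 + 108368 = 221112
T ≈ 63.54 °C — below 100 °C, confirming all the steam condensed.

T_f ≈ 63.5 °C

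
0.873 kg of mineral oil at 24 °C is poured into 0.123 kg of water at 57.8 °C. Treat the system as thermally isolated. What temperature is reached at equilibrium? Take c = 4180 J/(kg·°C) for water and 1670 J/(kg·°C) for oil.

Heat lost by the water equals heat gained by the oil:
0.123*4180*(57.8 − T) = 0.873*1670*(T − 24)
514.14(57.8 − T) = 1457.9(T − 24)
1972.1 T = 64707  ⇒  T ≈ 32.81 °C

T_f ≈ 32.8 °C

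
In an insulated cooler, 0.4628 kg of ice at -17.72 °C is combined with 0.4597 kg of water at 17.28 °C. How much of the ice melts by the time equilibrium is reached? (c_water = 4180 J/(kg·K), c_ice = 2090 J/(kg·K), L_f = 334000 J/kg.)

Cooling the water to 0 °C releases 0.4597×4180×17.28 = 33204 J.
Of that, 0.4628×2090×17.72 = 17140 J goes to bring the ice to 0 °C, leaving 16065 J.
To melt every bit of ice: 0.4628×334000 = 154575 J.
Since 16065 < 154575 J, not all the ice melts; equilibrium is at 0 °C.
Mass melted = 16065/334000 ≈ 0.0481 kg.

m_melted ≈ 0.0481 kg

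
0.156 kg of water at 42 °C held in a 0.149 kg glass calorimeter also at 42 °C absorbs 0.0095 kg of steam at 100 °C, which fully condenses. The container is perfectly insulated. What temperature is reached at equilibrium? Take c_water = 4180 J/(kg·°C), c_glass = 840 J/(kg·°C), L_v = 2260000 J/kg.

T_f ≈ 71.1 °C

Energy balance with sensible and latent terms:
condense steam: −0.0095·2260000 = −21470; condensed water 100 °C→T: 39.71(T − 100); water warms: 0.156·4180·(T − 42) = 652.08(T − 42); cup: 125.16(T − 42)
816.95 T = 21470 + 3971 + 32644 = 58085
T ≈ 71.10 °C — below 100 °C, confirming all the steam condensed.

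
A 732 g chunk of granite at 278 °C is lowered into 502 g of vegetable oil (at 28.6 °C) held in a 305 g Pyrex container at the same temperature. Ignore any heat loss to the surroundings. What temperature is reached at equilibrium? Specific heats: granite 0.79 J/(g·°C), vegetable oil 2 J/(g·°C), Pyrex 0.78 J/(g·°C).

T_f ≈ 107.8 °C

Energy conservation, ΣQ = 0:
732×0.79×(T − 278) + 502×2×(T − 28.6) + 305×0.78×(T − 28.6) = 0
578.28(T − 278) + 1004(T − 28.6) + 237.9(T − 28.6) = 0
(578.28 + 1004 + 237.9) T = 578.28×278 + 1004×28.6 + 237.9×28.6
T ≈ 107.84 °C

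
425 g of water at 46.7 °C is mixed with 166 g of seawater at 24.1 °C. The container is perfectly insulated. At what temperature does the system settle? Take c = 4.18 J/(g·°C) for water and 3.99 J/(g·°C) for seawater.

T_f ≈ 40.6 °C

Heat lost by the water equals heat gained by the seawater:
425·4.18·(46.7 − T) = 166·3.99·(T − 24.1)
1776.5(46.7 − T) = 662.34(T − 24.1)
2438.8 T = 98925  ⇒  T ≈ 40.56 °C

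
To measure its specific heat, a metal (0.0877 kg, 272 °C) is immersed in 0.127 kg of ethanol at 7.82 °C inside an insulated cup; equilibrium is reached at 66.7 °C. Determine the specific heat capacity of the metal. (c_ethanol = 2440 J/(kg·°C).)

c ≈ 1010 J/(kg·°C)

Setting the total heat transfer to zero:
0.0877×c×(66.7 − 272) + 0.127×2440×(66.7 − 7.82) = 0
-18 c = -18246
c = -18246/-18 ≈ 1013 J/(kg·°C)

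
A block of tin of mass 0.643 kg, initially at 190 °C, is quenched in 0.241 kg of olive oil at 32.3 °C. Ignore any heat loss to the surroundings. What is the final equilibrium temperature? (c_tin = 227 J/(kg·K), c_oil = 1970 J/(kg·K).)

T_f ≈ 69.4 °C

With ΣQ=0 the equilibrium temperature is the m·c-weighted mean:
T_f = (145.96×190 + 474.77×32.3) / (145.96 + 474.77)
    = 43068 / 620.73 ≈ 69.38 °C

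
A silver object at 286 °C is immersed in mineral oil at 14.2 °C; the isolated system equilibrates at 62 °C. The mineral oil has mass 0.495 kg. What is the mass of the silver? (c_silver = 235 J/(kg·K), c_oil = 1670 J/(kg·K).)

Net heat exchanged in the isolated system is zero:
m×235×(62 − 286) + 0.495×1670×(62 − 14.2) = 0
-52640 m = -39514
m = -39514/-52640 ≈ 0.7506 kg

m ≈ 0.751 kg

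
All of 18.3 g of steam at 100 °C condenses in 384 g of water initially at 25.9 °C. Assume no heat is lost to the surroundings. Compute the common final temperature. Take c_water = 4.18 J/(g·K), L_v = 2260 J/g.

T_f ≈ 53.9 °C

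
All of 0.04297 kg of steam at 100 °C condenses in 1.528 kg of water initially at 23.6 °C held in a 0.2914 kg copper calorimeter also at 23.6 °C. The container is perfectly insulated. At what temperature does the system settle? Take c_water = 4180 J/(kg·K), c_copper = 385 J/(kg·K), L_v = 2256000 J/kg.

T_f ≈ 40.2 °C

Heat gained plus heat lost sum to zero:
steam→water at 100 °C releases m L_v = 0.04297·2256000 = 96940; condensed water 100 °C→T: 179.61(T − 100); original water: 6387(T − 23.6); cup: 112.19(T − 23.6)
6678.8 T = 96940 + 17961 + 153382 = 268284
T ≈ 40.17 °C — below 100 °C, confirming all the steam condensed.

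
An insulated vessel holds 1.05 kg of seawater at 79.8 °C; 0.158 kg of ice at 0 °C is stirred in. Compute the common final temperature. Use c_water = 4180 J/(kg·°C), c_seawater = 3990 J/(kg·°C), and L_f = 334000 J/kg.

Energy balance with sensible and latent terms:
latent heat to melt: 0.158×334000 = 52772; meltwater 0→T: 0.158×4180×T = 660.44 T; seawater cools: 1.05×3990×(T − 79.8) = 4189.5(T − 79.8)
4849.9 T = 334322 − 52772 = 281550
T ≈ 58.05 °C — above 0 °C, consistent with complete melting.

T_f ≈ 58.1 °C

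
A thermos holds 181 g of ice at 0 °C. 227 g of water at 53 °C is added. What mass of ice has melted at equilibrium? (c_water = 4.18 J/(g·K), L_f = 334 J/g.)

Cooling the water to 0 °C releases 227·4.18·53 = 50290 J.
Fully melting the ice requires m_ice L_f = 181·334 = 60454 J.
That's not enough to melt it all — equilibrium is at 0 °C with ice remaining.
m_melt = 50290 / L_f = 150.6 g.

m_melted ≈ 151 g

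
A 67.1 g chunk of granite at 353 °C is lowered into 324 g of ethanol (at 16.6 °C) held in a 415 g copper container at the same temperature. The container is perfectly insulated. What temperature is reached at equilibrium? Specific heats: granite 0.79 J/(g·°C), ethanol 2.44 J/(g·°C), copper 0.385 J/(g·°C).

T_f ≈ 34.4 °C

Heat gained plus heat lost sum to zero:
67.1·0.79·(T − 353) + 324·2.44·(T − 16.6) + 415·0.385·(T − 16.6) = 0
53.01(T − 353) + 790.56(T − 16.6) + 159.78(T − 16.6) = 0
(53.01 + 790.56 + 159.78) T = 53.01·353 + 790.56·16.6 + 159.78·16.6
T = 34488 / 1003.3 = 34.4 °C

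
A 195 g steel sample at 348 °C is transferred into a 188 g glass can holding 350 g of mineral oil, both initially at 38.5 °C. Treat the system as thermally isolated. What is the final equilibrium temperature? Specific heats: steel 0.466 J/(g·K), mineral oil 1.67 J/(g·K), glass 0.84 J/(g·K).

T_f ≈ 72.3 °C

With ΣQ=0 the equilibrium temperature is the m·c-weighted mean:
T_f = (90.87*348 + 584.5*38.5 + 157.92*38.5) / (90.87 + 584.5 + 157.92)
    = 60206 / 833.29 ≈ 72.25 °C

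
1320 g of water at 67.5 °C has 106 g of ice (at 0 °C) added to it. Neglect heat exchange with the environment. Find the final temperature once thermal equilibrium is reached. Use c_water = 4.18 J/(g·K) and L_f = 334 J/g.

Sum of m c ΔT and latent-heat terms is zero:
melt ice: 106×334 = 35404
  meltwater 0→T: 106×4.18×T = 443.08 T
  water: 5517.6(T − 67.5)
5960.7 T = 372438 − 35404 = 337034
T ≈ 56.54 °C. Since T > 0 °C, the all-ice-melts assumption holds.

T_f ≈ 56.5 °C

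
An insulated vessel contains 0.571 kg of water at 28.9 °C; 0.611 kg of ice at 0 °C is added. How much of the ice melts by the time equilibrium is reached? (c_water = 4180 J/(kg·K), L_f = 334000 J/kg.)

Cooling the water to 0 °C releases 0.571·4180·28.9 = 68978 J.
Fully melting the ice requires m_ice L_f = 0.611·334000 = 204074 J.
Since 68978 < 204074 J, not all the ice melts; equilibrium is at 0 °C.
m_melted·334000 = 68978  ⇒  m_melted ≈ 0.2065 kg.

m_melted ≈ 0.207 kg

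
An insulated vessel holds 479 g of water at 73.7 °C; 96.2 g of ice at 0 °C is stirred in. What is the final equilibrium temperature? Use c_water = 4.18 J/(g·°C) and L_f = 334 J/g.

T_f ≈ 48.0 °C

Taking heat into each body as positive, Σ m c ΔT = 0:
melt ice: 96.2·334 = 32131; meltwater 0→T: 96.2·4.18·T = 402.12 T; water: 2002.2(T − 73.7)
2404.3 T = 147564 − 32131 = 115433
T ≈ 48.01 °C — above 0 °C, consistent with complete melting.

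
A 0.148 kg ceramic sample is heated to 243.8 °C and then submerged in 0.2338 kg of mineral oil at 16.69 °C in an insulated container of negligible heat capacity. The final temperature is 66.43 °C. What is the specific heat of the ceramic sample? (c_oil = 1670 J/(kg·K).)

c ≈ 740 J/(kg·K)

Net heat exchanged in the isolated system is zero:
0.148×c×(66.43 − 243.8) + 0.2338×1670×(66.43 − 16.69) = 0
-26.25 c = -19421
c = -19421/-26.25 ≈ 739.8 J/(kg·K)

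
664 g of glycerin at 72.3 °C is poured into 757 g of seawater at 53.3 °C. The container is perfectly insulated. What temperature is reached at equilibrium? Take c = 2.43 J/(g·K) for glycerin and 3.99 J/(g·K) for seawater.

|Q_glycerin| = |Q_seawater|:
664×2.43×(72.3 − T) = 757×3.99×(T − 53.3)
1613.5(72.3 − T) = 3020.4(T − 53.3)
4634 T = 277646  ⇒  T ≈ 59.92 °C

T_f ≈ 59.9 °C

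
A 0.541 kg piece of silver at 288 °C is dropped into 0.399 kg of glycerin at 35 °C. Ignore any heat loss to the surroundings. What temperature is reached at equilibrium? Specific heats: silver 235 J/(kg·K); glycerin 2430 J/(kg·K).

T_f is the heat-capacity-weighted average of the initial temperatures:
T_f = (127.14·288 + 969.57·35) / (127.14 + 969.57)
    = 70550 / 1096.7 ≈ 64.33 °C

T_f ≈ 64.3 °C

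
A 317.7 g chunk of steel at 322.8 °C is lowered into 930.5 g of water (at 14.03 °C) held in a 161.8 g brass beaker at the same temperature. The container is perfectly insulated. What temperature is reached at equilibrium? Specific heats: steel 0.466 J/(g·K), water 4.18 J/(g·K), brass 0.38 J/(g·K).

Conservation of energy gives ΣQ = 0:
317.7×0.466×(T − 322.8) + 930.5×4.18×(T − 14.03) + 161.8×0.38×(T − 14.03) = 0
4099 T = 103222
T = 103222 / 4099 = 25.2 °C

T_f ≈ 25.2 °C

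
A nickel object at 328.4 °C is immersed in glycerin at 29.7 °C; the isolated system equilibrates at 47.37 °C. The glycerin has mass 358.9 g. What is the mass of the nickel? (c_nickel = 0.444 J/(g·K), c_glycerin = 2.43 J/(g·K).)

m ≈ 124 g

|Q_nickel| = |Q_glycerin|:
m×0.444×(328.4 − 47.37) = 358.9×2.43×(47.37 − 29.7)
124.78 m = 15410  ⇒  m ≈ 123.5 g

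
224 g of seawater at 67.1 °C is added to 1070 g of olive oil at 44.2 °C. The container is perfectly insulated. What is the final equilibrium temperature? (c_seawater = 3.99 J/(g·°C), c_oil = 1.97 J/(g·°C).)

T_f is the heat-capacity-weighted average of the initial temperatures:
T_f = (893.76*67.1 + 2107.9*44.2) / (893.76 + 2107.9)
    = 153140 / 3001.7 ≈ 51.02 °C

T_f ≈ 51.0 °C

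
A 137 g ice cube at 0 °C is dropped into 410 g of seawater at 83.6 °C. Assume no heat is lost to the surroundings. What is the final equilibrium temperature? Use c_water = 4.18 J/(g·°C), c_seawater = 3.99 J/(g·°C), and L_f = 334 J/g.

Taking heat into each body as positive, Σ m c ΔT = 0:
fusion: m_ice L_f = 137×334 = 45758
  warm the meltwater: 572.66 T
  seawater cools: 410×3.99×(T − 83.6) = 1635.9(T − 83.6)
2208.6 T = 136761 − 45758 = 91003
T ≈ 41.20 °C (positive, so assuming full melt was valid).

T_f ≈ 41.2 °C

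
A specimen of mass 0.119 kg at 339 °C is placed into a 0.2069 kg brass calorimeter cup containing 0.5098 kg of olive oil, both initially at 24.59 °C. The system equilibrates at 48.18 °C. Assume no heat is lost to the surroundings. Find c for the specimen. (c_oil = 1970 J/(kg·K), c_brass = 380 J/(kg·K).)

c ≈ 738 J/(kg·K)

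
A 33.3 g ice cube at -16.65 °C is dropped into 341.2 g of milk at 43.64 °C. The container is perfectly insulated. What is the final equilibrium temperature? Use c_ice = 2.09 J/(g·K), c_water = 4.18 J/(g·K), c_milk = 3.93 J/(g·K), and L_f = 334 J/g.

T_f ≈ 31.2 °C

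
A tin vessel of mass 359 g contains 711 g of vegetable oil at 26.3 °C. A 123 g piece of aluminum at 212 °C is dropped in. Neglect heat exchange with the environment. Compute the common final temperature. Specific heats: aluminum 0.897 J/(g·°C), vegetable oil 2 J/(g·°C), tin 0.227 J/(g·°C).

T_f ≈ 39.0 °C

Taking heat into each body as positive, Σ m c ΔT = 0:
123×0.897×(T − 212) + 711×2×(T − 26.3) + 359×0.227×(T − 26.3) = 0
110.33(T − 212) + 1422(T − 26.3) + 81.49(T − 26.3) = 0
(110.33 + 1422 + 81.49) T = 110.33×212 + 1422×26.3 + 81.49×26.3
T ≈ 39.00 °C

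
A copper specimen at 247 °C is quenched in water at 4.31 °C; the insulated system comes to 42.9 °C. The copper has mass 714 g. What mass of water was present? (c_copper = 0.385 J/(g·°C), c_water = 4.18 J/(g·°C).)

|Q_copper| = |Q_water|:
714·0.385·(247 − 42.9) = m·4.18·(42.9 − 4.31)
161.31 m = 56105  ⇒  m ≈ 347.8 g

m ≈ 348 g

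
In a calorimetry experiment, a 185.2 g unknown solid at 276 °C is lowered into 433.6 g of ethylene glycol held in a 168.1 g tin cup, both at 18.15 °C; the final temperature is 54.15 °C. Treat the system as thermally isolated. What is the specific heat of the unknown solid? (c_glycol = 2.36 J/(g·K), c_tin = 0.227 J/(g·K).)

Taking heat into each body as positive, Σ m c ΔT = 0:
185.2·c·(54.15 − 276) + 433.6·2.36·(54.15 − 18.15) + 168.1·0.227·(54.15 − 18.15) = 0
-41087 c = -38212
c = -38212/-41087 ≈ 0.93 J/(g·K)

c ≈ 0.93 J/(g·K)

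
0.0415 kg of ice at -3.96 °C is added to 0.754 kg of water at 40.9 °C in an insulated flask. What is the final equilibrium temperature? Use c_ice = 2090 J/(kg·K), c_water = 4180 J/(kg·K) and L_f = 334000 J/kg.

Heat gained plus heat lost sum to zero:
warm ice to 0 °C: 0.0415×2090×(0 − (-3.96)) = 343.47
  fusion: m_ice L_f = 0.0415×334000 = 13861
  warm the meltwater: 173.47 T
  water: 3151.7(T − 40.9)
3325.2 T = 128905 − 14204 = 114701
T ≈ 34.49 °C — above 0 °C, consistent with complete melting.

T_f ≈ 34.5 °C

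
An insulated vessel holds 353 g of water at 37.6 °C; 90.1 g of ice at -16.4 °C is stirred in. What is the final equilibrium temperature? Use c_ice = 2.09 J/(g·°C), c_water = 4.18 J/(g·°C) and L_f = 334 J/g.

T_f ≈ 12.0 °C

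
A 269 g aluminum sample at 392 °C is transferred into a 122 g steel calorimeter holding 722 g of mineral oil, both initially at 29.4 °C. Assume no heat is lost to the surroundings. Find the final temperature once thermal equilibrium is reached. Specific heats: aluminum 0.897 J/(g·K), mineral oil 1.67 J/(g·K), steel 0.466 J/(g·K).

T_f ≈ 87.6 °C

Energy conservation, ΣQ = 0:
269*0.897*(T − 392) + 722*1.67*(T − 29.4) + 122*0.466*(T − 29.4) = 0
241.29(T − 392) + 1205.7(T − 29.4) + 56.85(T − 29.4) = 0
1503.9 T = 131707
T ≈ 87.58 °C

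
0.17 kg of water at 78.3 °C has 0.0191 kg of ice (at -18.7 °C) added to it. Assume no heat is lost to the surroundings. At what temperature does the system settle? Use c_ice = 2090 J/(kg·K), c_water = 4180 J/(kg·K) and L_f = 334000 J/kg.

T_f ≈ 61.4 °C

Let T be the final temperature. ΣQ_i = 0:
warm ice to 0 °C: 0.0191·2090·(0 − (-18.7)) = 746.49; latent heat to melt: 0.0191·334000 = 6379.4; meltwater 0→T: 0.0191·4180·T = 79.84 T; water cools: 0.17·4180·(T − 78.3) = 710.6(T − 78.3)
790.44 T = 55640 − 7125.9 = 48514
T ≈ 61.38 °C — above 0 °C, consistent with complete melting.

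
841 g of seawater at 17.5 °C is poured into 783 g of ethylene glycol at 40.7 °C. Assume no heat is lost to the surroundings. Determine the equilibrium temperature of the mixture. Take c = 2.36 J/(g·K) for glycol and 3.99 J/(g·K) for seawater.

T_f ≈ 25.7 °C

Taking heat into each body as positive, Σ m c ΔT = 0:
783×2.36×(T − 40.7) + 841×3.99×(T − 17.5) = 0
1847.9(T − 40.7) + 3355.6(T − 17.5) = 0
(1847.9 + 3355.6) T = 1847.9×40.7 + 3355.6×17.5
T = 133932 / 5203.5 = 25.7 °C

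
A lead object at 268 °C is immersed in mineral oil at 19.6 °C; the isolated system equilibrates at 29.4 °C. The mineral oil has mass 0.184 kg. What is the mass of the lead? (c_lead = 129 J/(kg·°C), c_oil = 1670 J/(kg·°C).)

m ≈ 0.0978 kg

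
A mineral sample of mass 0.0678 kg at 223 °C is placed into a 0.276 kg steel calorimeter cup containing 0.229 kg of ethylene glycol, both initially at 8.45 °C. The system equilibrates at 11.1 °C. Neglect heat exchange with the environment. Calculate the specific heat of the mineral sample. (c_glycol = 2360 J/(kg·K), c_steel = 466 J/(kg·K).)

Net heat exchanged in the isolated system is zero:
0.0678·c·(11.1 − 223) + 0.229·2360·(11.1 − 8.45) + 0.276·466·(11.1 − 8.45) = 0
-14.37 c = -1773
c = -1773/-14.37 ≈ 123.4 J/(kg·K)

c ≈ 123 J/(kg·K)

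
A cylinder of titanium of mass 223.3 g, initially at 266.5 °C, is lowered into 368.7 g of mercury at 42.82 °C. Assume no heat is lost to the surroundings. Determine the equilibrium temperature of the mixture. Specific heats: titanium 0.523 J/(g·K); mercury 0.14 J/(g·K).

T_f ≈ 197.9 °C

|Q_titanium| = |Q_mercury|:
223.3·0.523·(266.5 − T) = 368.7·0.14·(T − 42.82)
116.79(266.5 − T) = 51.62(T − 42.82)
168.4 T = 33334  ⇒  T ≈ 197.94 °C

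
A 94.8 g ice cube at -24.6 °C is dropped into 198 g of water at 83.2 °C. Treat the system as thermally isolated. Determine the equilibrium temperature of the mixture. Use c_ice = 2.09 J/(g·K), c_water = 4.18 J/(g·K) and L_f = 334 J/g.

T_f ≈ 26.4 °C

Taking heat into each body as positive, Σ m c ΔT = 0:
warm ice to 0 °C: 94.8·2.09·(0 − (-24.6)) = 4874
  melt ice: 94.8·334 = 31663
  warm the meltwater: 396.26 T
  water: 827.64(T − 83.2)
1223.9 T = 68860 − 36537 = 32322
T ≈ 26.41 °C — above 0 °C, consistent with complete melting.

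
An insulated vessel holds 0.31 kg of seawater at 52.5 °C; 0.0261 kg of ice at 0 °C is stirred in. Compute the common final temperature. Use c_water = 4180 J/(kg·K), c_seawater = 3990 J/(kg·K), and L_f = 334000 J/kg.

T_f ≈ 41.8 °C

Heat gained plus heat lost sum to zero:
fusion: m_ice L_f = 0.0261×334000 = 8717.4; meltwater 0→T: 0.0261×4180×T = 109.1 T; seawater cools: 0.31×3990×(T − 52.5) = 1236.9(T − 52.5)
1346 T = 64937 − 8717.4 = 56220
T ≈ 41.77 °C (positive, so assuming full melt was valid).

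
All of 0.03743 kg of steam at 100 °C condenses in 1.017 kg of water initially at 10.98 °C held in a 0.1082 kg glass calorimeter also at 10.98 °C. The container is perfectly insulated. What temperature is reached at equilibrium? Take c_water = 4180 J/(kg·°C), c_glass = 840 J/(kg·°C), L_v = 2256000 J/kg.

T_f ≈ 32.8 °C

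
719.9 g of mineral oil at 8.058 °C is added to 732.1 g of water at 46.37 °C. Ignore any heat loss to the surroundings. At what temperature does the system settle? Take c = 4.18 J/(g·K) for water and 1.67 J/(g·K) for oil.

T_f ≈ 35.6 °C

T_f is the heat-capacity-weighted average of the initial temperatures:
T_f = (3060.2*46.37 + 1202.2*8.058) / (3060.2 + 1202.2)
    = 151588 / 4262.4 ≈ 35.56 °C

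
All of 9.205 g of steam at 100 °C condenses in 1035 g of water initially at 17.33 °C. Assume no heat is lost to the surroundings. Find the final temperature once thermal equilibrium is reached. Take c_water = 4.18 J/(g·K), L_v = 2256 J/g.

Sum of m c ΔT and latent-heat terms is zero:
condense steam: −9.205·2256 = −20766
  condensed water 100 °C→T: 38.48(T − 100)
  water warms: 1035·4.18·(T − 17.33) = 4326.3(T − 17.33)
4364.8 T = 20766 + 3847.7 + 74975 = 99589
T ≈ 22.82 °C (< 100 °C, so full condensation is consistent).

T_f ≈ 22.8 °C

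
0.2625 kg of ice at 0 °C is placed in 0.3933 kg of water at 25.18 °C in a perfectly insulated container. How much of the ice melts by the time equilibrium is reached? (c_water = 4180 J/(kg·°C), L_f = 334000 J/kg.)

m_melted ≈ 0.124 kg

Water can give up m c ΔT = 0.3933×4180×25.18 = 41396 J before reaching 0 °C.
Fully melting the ice requires m_ice L_f = 0.2625×334000 = 87675 J.
41396 J < 87675 J, so only part of the ice melts and the system sits at 0 °C.
Mass melted = 41396/334000 ≈ 0.1239 kg.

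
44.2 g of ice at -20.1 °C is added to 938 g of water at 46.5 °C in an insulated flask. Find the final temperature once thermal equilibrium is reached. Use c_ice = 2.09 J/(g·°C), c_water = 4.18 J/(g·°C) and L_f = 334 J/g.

Conservation of energy gives ΣQ = 0:
warm ice to 0 °C: 44.2·2.09·(0 − (-20.1)) = 1856.8
  fusion: m_ice L_f = 44.2·334 = 14763
  warm the meltwater: 184.76 T
  water: 3920.8(T − 46.5)
4105.6 T = 182319 − 16620 = 165699
T ≈ 40.36 °C. Since T > 0 °C, the all-ice-melts assumption holds.

T_f ≈ 40.4 °C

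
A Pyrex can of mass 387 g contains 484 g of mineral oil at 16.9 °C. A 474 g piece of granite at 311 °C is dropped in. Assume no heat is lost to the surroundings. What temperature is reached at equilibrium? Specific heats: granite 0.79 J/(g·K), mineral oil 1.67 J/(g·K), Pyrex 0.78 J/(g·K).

T_f ≈ 91.1 °C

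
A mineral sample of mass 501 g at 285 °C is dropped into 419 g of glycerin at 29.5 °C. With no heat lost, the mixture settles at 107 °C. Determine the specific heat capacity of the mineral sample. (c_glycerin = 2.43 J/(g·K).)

m_s c (T_s − T_f) = m_glycerin c_glycerin (T_f − T_0):
501×c×(285 − 107) = 419×2.43×(107 − 29.5)
89178 c = 78908  ⇒  c ≈ 0.8848 J/(g·K)

c ≈ 0.885 J/(g·K)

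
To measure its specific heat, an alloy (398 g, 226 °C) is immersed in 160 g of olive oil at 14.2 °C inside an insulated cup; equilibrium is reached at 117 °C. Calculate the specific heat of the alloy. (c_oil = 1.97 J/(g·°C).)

Heat lost by the alloy = heat gained by the oil:
398·c·(226 − 117) = 160·1.97·(117 − 14.2)
43382 c = 32403  ⇒  c ≈ 0.7469 J/(g·°C)

c ≈ 0.747 J/(g·°C)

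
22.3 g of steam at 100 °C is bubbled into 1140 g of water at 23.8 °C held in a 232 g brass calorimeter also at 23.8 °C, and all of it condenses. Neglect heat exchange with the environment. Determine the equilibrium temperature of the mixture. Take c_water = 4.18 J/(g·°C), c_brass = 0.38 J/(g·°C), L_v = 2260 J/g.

Energy balance with sensible and latent terms:
latent heat released on condensation: 22.3·2260 = 50398
  condensate cools 100→T: 22.3·4.18·(T − 100) = 93.21(T − 100)
  original water: 4765.2(T − 23.8)
  brass cup: 232·0.38·(T − 23.8) = 88.16(T − 23.8)
4946.6 T = 50398 + 9321.4 + 115510 = 175229
T ≈ 35.42 °C — below 100 °C, confirming all the steam condensed.

T_f ≈ 35.4 °C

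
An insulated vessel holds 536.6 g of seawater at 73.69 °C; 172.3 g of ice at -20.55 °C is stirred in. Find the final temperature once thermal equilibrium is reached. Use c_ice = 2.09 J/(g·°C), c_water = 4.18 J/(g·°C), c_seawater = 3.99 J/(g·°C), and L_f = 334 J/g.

Energy balance with sensible and latent terms:
warm ice to 0 °C: 172.3·2.09·(0 − (-20.55)) = 7400.2; fusion: m_ice L_f = 172.3·334 = 57548; meltwater 0→T: 172.3·4.18·T = 720.21 T; seawater: 2141(T − 73.69)
2861.2 T = 157773 − 64948 = 92824
T ≈ 32.44 °C — above 0 °C, consistent with complete melting.

T_f ≈ 32.4 °C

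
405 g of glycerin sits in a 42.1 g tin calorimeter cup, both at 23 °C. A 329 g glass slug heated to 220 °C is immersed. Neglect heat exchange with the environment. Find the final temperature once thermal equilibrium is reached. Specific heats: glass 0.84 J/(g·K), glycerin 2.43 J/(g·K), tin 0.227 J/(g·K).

Net heat exchanged in the isolated system is zero:
329×0.84×(T − 220) + 405×2.43×(T − 23) + 42.1×0.227×(T − 23) = 0
276.36(T − 220) + 984.15(T − 23) + 9.557(T − 23) = 0
1270.1 T = 83654
T = 83654/1270.1 ≈ 65.87 °C

T_f ≈ 65.9 °C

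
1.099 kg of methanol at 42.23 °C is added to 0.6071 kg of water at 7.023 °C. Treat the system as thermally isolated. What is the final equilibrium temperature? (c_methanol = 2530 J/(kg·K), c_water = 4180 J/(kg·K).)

T_f ≈ 25.4 °C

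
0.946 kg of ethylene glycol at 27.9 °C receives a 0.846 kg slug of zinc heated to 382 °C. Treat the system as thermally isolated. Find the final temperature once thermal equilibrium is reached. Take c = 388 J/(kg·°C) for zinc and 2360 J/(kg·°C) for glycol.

T_f ≈ 73.3 °C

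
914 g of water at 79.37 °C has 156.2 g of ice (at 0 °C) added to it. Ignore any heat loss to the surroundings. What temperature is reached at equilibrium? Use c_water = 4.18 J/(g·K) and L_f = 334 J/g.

T_f ≈ 56.1 °C

Sum of m c ΔT and latent-heat terms is zero:
latent heat to melt: 156.2·334 = 52171; meltwater 0→T: 156.2·4.18·T = 652.92 T; water: 3820.5(T − 79.37)
4473.4 T = 303235 − 52171 = 251064
T ≈ 56.12 °C (positive, so assuming full melt was valid).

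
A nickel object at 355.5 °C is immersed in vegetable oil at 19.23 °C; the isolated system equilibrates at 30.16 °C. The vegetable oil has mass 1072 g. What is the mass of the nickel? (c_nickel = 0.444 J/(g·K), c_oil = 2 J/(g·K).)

m ≈ 162 g

Energy conservation, ΣQ = 0:
m·0.444·(30.16 − 355.5) + 1072·2·(30.16 − 19.23) = 0
-144.45 m = -23434
m = -23434/-144.45 ≈ 162.2 g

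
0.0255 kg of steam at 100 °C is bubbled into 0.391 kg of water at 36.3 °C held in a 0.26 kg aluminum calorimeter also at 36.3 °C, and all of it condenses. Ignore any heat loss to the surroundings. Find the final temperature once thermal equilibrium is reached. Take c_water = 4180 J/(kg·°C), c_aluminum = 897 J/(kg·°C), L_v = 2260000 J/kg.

T_f ≈ 68.9 °C

Taking heat into each body as positive, Σ m c ΔT = 0:
condense steam: −0.0255·2260000 = −57630
  condensed water 100 °C→T: 106.59(T − 100)
  water warms: 0.391·4180·(T − 36.3) = 1634.4(T − 36.3)
  aluminum cup: 0.26·897·(T − 36.3) = 233.22(T − 36.3)
1974.2 T = 57630 + 10659 + 67794 = 136083
T ≈ 68.93 °C — below 100 °C, confirming all the steam condensed.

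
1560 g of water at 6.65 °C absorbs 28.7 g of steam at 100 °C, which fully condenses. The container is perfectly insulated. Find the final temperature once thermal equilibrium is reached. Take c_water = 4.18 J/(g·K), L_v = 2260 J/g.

T_f ≈ 18.1 °C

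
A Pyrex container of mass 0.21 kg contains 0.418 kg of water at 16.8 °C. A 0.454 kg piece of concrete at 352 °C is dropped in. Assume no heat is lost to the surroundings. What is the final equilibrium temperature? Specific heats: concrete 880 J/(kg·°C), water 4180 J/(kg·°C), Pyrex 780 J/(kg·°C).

T_f ≈ 74.8 °C

Conservation of energy gives ΣQ = 0:
0.454×880×(T − 352) + 0.418×4180×(T − 16.8) + 0.21×780×(T − 16.8) = 0
399.52(T − 352) + 1747.2(T − 16.8) + 163.8(T − 16.8) = 0
(399.52 + 1747.2 + 163.8) T = 399.52×352 + 1747.2×16.8 + 163.8×16.8
T ≈ 74.76 °C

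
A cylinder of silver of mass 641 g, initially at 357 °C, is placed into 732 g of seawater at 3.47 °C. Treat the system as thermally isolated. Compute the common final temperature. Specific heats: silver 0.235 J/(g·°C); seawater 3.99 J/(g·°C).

Set heat shed by the hot body equal to heat absorbed by the cold body:
641·0.235·(357 − T) = 732·3.99·(T − 3.47)
150.63(357 − T) = 2920.7(T − 3.47)
3071.3 T = 63911  ⇒  T ≈ 20.81 °C

T_f ≈ 20.8 °C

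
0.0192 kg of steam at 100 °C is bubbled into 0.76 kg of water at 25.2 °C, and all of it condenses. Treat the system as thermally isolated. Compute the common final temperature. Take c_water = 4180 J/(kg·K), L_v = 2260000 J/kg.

Net heat exchanged in the isolated system is zero:
steam→water at 100 °C releases m L_v = 0.0192×2260000 = 43392; condensed water 100 °C→T: 80.26(T − 100); water warms: 0.76×4180×(T − 25.2) = 3176.8(T − 25.2)
3257.1 T = 43392 + 8025.6 + 80055 = 131473
T ≈ 40.37 °C — below 100 °C, confirming all the steam condensed.

T_f ≈ 40.4 °C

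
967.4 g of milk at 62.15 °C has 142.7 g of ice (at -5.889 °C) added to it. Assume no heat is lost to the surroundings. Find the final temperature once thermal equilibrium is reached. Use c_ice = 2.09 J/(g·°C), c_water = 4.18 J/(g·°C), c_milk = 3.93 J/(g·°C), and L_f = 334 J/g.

Energy conservation, ΣQ = 0:
warm ice to 0 °C: 142.7×2.09×(0 − (-5.889)) = 1756.4; latent heat to melt: 142.7×334 = 47662; warm the meltwater: 596.49 T; milk cools: 967.4×3.93×(T − 62.15) = 3801.9(T − 62.15)
4398.4 T = 236287 − 49418 = 186869
T ≈ 42.49 °C. Since T > 0 °C, the all-ice-melts assumption holds.

T_f ≈ 42.5 °C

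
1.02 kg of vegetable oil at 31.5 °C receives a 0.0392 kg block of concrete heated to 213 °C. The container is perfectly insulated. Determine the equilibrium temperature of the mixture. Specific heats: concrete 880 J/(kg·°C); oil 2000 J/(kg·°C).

T_f ≈ 34.5 °C

T_f is the heat-capacity-weighted average of the initial temperatures:
T_f = (34.5*213 + 2040*31.5) / (34.5 + 2040)
    = 71608 / 2074.5 ≈ 34.52 °C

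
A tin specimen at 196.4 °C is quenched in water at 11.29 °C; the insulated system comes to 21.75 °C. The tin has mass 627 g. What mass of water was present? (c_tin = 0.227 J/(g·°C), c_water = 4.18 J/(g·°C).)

Taking heat into each body as positive, Σ m c ΔT = 0:
627×0.227×(21.75 − 196.4) + m×4.18×(21.75 − 11.29) = 0
43.72 m = 24858
m = 24858/43.72 ≈ 568.5 g

m ≈ 569 g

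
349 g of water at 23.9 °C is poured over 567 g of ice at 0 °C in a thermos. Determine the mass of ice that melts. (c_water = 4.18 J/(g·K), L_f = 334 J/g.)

Heat available from the water dropping to 0 °C: 349·4.18·23.9 = 34866 J.
Melting all 567 g of ice would need 567·334 = 189378 J.
That's not enough to melt it all — equilibrium is at 0 °C with ice remaining.
m_melted·334 = 34866  ⇒  m_melted ≈ 104.4 g.

m_melted ≈ 104 g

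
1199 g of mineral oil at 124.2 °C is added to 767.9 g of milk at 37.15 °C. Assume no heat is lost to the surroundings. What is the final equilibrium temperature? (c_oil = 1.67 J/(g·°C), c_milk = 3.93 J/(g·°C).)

T_f ≈ 71.9 °C

Heat lost by the oil equals heat gained by the milk:
1199·1.67·(124.2 − T) = 767.9·3.93·(T − 37.15)
2002.3(124.2 − T) = 3017.8(T − 37.15)
5020.2 T = 360802  ⇒  T ≈ 71.87 °C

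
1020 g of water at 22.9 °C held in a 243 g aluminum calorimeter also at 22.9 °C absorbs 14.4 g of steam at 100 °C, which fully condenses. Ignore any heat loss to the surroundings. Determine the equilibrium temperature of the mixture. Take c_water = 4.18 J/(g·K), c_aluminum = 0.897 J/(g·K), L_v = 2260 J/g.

Sum of m c ΔT and latent-heat terms is zero:
latent heat released on condensation: 14.4·2260 = 32544
  condensed water 100 °C→T: 60.19(T − 100)
  original water: 4263.6(T − 22.9)
  aluminum cup: 243·0.897·(T − 22.9) = 217.97(T − 22.9)
4541.8 T = 32544 + 6019.2 + 102628 = 141191
T ≈ 31.09 °C (< 100 °C, so full condensation is consistent).

T_f ≈ 31.1 °C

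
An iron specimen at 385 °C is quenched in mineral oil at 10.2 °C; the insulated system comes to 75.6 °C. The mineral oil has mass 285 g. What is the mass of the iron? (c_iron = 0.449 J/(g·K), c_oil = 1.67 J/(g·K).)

|Q_iron| = |Q_oil|:
m×0.449×(385 − 75.6) = 285×1.67×(75.6 − 10.2)
138.92 m = 31127  ⇒  m ≈ 224.1 g

m ≈ 224 g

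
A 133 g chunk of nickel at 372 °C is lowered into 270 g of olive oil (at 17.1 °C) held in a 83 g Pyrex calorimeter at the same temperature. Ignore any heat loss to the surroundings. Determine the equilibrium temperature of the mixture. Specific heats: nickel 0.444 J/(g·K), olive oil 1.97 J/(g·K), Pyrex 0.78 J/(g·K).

T_f ≈ 49.1 °C

T_f is the heat-capacity-weighted average of the initial temperatures:
T_f = (59.05×372 + 531.9×17.1 + 64.74×17.1) / (59.05 + 531.9 + 64.74)
    = 32170 / 655.69 ≈ 49.06 °C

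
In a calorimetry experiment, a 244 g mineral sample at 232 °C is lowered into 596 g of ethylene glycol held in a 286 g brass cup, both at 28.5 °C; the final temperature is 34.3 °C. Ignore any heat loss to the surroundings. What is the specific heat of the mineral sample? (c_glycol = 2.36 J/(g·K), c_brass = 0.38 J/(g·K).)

c ≈ 0.182 J/(g·K)

Setting the total heat transfer to zero:
244×c×(34.3 − 232) + 596×2.36×(34.3 − 28.5) + 286×0.38×(34.3 − 28.5) = 0
-48239 c = -8788.4
c = -8788.4/-48239 ≈ 0.1822 J/(g·K)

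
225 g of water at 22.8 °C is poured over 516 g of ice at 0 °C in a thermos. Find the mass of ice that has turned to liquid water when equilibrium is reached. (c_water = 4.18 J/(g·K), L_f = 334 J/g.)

m_melted ≈ 64.2 g

Cooling the water to 0 °C releases 225×4.18×22.8 = 21443 J.
Melting all 516 g of ice would need 516×334 = 172344 J.
21443 J < 172344 J, so only part of the ice melts and the system sits at 0 °C.
m_melt = 21443 / L_f = 64.2 g.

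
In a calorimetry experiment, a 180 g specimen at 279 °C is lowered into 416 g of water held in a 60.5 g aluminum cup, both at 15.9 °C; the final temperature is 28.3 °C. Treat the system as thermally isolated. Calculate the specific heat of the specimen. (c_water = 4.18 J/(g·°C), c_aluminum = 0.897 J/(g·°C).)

c ≈ 0.493 J/(g·°C)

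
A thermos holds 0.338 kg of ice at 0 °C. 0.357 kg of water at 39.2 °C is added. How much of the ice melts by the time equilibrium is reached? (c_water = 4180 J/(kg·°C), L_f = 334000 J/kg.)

m_melted ≈ 0.175 kg

Water can give up m c ΔT = 0.357×4180×39.2 = 58497 J before reaching 0 °C.
Melting all 0.338 kg of ice would need 0.338×334000 = 112892 J.
58497 J < 112892 J, so only part of the ice melts and the system sits at 0 °C.
Mass melted = 58497/334000 ≈ 0.1751 kg.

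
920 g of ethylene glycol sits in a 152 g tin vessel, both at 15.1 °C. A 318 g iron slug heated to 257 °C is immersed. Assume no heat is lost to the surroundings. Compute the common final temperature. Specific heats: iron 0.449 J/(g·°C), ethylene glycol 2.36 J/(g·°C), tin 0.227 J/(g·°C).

T_f = Σ m_i c_i T_i / Σ m_i c_i:
T_f = (142.78·257 + 2171.2·15.1 + 34.5·15.1) / (142.78 + 2171.2 + 34.5)
    = 70001 / 2348.5 ≈ 29.81 °C

T_f ≈ 29.8 °C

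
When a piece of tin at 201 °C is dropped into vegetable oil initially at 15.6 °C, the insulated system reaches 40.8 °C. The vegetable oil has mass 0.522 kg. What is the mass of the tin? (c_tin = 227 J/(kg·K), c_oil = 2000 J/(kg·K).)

m ≈ 0.723 kg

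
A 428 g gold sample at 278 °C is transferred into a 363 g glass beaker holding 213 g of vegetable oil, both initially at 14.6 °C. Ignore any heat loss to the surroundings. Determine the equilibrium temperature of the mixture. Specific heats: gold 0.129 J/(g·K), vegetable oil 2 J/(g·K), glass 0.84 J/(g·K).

Heat gained plus heat lost sum to zero:
428*0.129*(T − 278) + 213*2*(T − 14.6) + 363*0.84*(T − 14.6) = 0
786.13 T = 26020
T = 26020/786.13 ≈ 33.10 °C

T_f ≈ 33.1 °C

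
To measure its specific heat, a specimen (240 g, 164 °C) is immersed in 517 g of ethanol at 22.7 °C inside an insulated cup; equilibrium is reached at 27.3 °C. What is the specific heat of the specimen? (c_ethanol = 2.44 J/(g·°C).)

Heat lost by the specimen = heat gained by the ethanol:
240·c·(164 − 27.3) = 517·2.44·(27.3 − 22.7)
32808 c = 5802.8  ⇒  c ≈ 0.1769 J/(g·°C)

c ≈ 0.177 J/(g·°C)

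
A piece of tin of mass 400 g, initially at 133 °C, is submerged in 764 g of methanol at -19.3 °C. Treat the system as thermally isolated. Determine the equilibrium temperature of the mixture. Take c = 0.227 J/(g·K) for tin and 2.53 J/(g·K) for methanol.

T_f is the heat-capacity-weighted average of the initial temperatures:
T_f = (90.8*133 + 1932.9*(-19.3)) / (90.8 + 1932.9)
    = -25229 / 2023.7 ≈ -12.47 °C

T_f ≈ -12.5 °C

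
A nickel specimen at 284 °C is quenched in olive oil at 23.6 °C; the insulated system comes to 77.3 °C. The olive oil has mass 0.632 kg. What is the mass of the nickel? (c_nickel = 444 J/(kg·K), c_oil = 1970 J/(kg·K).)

Heat gained plus heat lost sum to zero:
m·444·(77.3 − 284) + 0.632·1970·(77.3 − 23.6) = 0
-91775 m = -66859
m = -66859/-91775 ≈ 0.7285 kg

m ≈ 0.729 kg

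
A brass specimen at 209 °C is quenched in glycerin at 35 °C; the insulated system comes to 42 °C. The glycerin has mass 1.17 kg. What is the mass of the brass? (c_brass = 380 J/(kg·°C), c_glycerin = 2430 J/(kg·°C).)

Taking heat into each body as positive, Σ m c ΔT = 0:
m·380·(42 − 209) + 1.17·2430·(42 − 35) = 0
-63460 m = -19902
m = -19902/-63460 ≈ 0.3136 kg

m ≈ 0.314 kg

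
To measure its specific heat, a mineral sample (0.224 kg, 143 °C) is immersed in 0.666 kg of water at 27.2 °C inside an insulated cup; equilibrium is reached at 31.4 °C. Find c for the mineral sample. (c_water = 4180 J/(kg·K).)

c ≈ 468 J/(kg·K)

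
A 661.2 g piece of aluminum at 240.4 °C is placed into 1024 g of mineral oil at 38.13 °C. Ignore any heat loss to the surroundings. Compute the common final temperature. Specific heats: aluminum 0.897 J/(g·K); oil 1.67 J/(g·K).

T_f ≈ 90.2 °C

With ΣQ=0 the equilibrium temperature is the m·c-weighted mean:
T_f = (593.1×240.4 + 1710.1×38.13) / (593.1 + 1710.1)
    = 207786 / 2303.2 ≈ 90.22 °C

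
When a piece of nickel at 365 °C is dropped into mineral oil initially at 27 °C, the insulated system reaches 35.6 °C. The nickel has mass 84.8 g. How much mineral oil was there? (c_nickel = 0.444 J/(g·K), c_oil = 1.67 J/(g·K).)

|Q_nickel| = |Q_oil|:
84.8×0.444×(365 − 35.6) = m×1.67×(35.6 − 27)
14.36 m = 12402  ⇒  m ≈ 863.6 g

m ≈ 864 g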